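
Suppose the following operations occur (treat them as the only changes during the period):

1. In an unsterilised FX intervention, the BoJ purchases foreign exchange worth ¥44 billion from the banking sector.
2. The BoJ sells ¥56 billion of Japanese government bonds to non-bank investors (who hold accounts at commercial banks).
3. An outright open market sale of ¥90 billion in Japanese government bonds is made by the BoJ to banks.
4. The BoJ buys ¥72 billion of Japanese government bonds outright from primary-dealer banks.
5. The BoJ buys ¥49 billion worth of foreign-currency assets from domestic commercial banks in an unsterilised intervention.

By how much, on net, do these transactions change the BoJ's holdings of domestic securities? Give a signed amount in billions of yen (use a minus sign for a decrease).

FX purchase ¥44 billion: the BoJ's securities portfolio is untouched → 0.
Asset sale (to non-banks) ¥56 billion: securities removed from the BoJ's portfolio → −¥56B.
OMO sale (to banks) ¥90 billion: securities removed from the BoJ's portfolio → −¥90B.
OMO purchase (from banks) ¥72 billion: securities added to the BoJ's portfolio → +¥72B.
FX purchase ¥49 billion: the BoJ's securities portfolio is untouched → 0.
Net: 0 − 56 − 90 + 72 + 0 = -¥74 billion.

-¥74 billion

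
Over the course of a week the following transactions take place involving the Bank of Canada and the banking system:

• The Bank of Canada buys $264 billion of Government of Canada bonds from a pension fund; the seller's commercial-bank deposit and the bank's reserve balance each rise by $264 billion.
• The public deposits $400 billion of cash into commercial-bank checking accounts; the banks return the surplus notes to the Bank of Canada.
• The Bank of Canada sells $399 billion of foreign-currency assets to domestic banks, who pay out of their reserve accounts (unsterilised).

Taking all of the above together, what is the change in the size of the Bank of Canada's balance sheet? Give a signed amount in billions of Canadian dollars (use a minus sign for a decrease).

-$135 billion

Asset purchase (from non-banks) $264 billion: a Bank of Canada asset is acquired → +$264B.
Currency deposit $400 billion: only the composition of liabilities changes → 0.
FX sale $399 billion: a Bank of Canada asset is shed → −$399B.
Net: 264 + 0 − 399 = -$135 billion.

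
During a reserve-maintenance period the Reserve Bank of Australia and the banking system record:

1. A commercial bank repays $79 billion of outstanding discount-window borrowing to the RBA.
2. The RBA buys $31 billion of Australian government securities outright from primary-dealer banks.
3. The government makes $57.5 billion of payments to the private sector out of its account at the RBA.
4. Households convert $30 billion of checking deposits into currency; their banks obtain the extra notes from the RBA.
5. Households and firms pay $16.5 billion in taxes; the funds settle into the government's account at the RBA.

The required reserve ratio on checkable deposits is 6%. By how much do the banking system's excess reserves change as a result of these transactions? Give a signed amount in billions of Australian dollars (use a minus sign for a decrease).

Discount-window repayment $79 billion: reserves −$79B, deposits 0.
OMO purchase (from banks) $31 billion: reserves +$31B, deposits 0.
Government spending $57.5 billion: reserves +$57.5B, deposits +$57.5B.
Currency withdrawal $30 billion: reserves −$30B, deposits −$30B.
Government account inflow $16.5 billion: reserves −$16.5B, deposits −$16.5B.
Totals: Δreserves = −$37B, Δdeposits = +$11B.
Δrequired reserves = 6% × +$11B = +$0.66B.
Δexcess reserves = Δreserves − Δrequired = −$37B − (+$0.66B) = -$37.66 billion.

-$37.66 billion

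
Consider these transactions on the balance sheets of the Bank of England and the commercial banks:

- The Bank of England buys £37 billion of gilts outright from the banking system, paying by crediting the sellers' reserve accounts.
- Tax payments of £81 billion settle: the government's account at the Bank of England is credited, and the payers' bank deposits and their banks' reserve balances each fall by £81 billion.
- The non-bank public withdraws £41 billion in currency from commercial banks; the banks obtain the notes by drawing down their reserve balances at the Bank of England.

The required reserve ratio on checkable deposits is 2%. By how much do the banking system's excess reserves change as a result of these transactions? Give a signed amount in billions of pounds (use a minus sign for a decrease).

OMO purchase (from banks) £37 billion: reserves +£37B, deposits 0.
Government account inflow £81 billion: reserves −£81B, deposits −£81B.
Currency withdrawal £41 billion: reserves −£41B, deposits −£41B.
Totals: Δreserves = −£85B, Δdeposits = −£122B.
Δrequired reserves = 2% × −£122B = −£2.44B.
Δexcess reserves = Δreserves − Δrequired = −£85B − (−£2.44B) = -£82.56 billion.

-£82.56 billion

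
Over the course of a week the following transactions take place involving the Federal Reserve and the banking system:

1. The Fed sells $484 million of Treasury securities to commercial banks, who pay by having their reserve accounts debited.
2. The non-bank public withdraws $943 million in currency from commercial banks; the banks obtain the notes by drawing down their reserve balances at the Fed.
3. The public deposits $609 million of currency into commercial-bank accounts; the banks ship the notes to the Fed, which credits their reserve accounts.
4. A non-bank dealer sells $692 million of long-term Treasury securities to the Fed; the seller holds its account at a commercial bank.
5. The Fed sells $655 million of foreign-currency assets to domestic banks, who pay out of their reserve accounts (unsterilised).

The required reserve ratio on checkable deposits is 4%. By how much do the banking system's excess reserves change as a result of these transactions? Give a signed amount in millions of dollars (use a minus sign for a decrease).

OMO sale (to banks) $484 million: reserves −$484M, deposits 0.
Currency withdrawal $943 million: reserves −$943M, deposits −$943M.
Currency deposit $609 million: reserves +$609M, deposits +$609M.
Asset purchase (from non-banks) $692 million: reserves +$692M, deposits +$692M.
FX sale $655 million: reserves −$655M, deposits 0.
Totals: Δreserves = −$781M, Δdeposits = +$358M.
Δrequired reserves = 4% × +$358M = +$14.32M.
Δexcess reserves = Δreserves − Δrequired = −$781M − (+$14.32M) = -$795.32 million.

-$795.32 million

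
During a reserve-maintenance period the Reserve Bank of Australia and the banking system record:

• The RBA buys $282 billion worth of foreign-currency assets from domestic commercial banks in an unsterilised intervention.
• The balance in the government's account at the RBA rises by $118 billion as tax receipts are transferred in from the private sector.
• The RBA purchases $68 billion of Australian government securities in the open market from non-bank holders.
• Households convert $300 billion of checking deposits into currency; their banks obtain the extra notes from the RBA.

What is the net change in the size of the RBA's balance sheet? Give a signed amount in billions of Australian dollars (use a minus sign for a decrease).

FX purchase $282 billion: an RBA asset is acquired → +$282B.
Government account inflow $118 billion: only the composition of liabilities changes → 0.
Asset purchase (from non-banks) $68 billion: an RBA asset is acquired → +$68B.
Currency withdrawal $300 billion: only the composition of liabilities changes → 0.
Net: 282 + 0 + 68 + 0 = +$350 billion.

+$350 billion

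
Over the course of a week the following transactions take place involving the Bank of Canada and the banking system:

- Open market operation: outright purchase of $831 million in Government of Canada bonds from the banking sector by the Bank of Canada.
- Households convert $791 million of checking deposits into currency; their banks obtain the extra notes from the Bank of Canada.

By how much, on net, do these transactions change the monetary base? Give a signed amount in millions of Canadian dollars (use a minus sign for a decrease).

Bank of Canada balance sheet:
  Assets:      Securities +$831M
  Liabilities: Bank reserves +$40M, Currency in circulation +$791M
Monetary base = currency + reserves: +$791M + (+$40M) = +$831 million.

+$831 million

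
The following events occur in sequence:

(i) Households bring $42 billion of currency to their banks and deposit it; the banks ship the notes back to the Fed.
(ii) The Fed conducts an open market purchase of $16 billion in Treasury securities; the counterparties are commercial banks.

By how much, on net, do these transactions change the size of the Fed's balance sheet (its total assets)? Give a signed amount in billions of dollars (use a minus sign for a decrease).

Currency deposit $42 billion: only the composition of liabilities changes → 0.
OMO purchase (from banks) $16 billion: a Fed asset is acquired → +$16B.
Net: 0 + 16 = +$16 billion.

+$16 billion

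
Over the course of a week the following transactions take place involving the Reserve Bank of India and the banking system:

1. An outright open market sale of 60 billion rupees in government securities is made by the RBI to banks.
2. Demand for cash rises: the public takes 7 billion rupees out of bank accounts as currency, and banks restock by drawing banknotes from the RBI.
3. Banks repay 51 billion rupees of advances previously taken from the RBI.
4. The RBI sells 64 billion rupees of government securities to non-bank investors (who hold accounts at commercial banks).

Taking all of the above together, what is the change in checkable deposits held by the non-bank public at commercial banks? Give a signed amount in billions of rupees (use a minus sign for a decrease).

-71 billion

OMO sale (to banks) 60 billion rupees: the counterparty is a bank, so public deposits are unchanged → 0.
Currency withdrawal 7 billion rupees: non-bank counterparties' bank balances fall → −7B.
Discount-window repayment 51 billion rupees: the counterparty is a bank, so public deposits are unchanged → 0.
Asset sale (to non-banks) 64 billion rupees: non-bank counterparties' bank balances fall → −64B.
Net: 0 − 7 + 0 − 64 = -71 billion.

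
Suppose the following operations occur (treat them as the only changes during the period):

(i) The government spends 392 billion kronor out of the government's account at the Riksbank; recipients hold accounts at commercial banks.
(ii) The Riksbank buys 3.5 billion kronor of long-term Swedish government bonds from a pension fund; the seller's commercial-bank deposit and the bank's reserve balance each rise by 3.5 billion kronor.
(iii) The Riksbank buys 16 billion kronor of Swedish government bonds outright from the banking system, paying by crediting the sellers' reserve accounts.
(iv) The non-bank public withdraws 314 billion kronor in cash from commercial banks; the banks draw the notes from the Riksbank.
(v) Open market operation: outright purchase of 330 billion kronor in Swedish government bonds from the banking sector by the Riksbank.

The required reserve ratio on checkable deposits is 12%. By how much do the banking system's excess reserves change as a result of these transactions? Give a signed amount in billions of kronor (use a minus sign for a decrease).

+417.72 billion

Government spending 392 billion kronor: reserves +392B, deposits +392B.
Asset purchase (from non-banks) 3.5 billion kronor: reserves +3.5B, deposits +3.5B.
OMO purchase (from banks) 16 billion kronor: reserves +16B, deposits 0.
Currency withdrawal 314 billion kronor: reserves −314B, deposits −314B.
OMO purchase (from banks) 330 billion kronor: reserves +330B, deposits 0.
Totals: Δreserves = +427.5B, Δdeposits = +81.5B.
Δrequired reserves = 12% × +81.5B = +9.78B.
Δexcess reserves = Δreserves − Δrequired = +427.5B − (+9.78B) = +417.72 billion.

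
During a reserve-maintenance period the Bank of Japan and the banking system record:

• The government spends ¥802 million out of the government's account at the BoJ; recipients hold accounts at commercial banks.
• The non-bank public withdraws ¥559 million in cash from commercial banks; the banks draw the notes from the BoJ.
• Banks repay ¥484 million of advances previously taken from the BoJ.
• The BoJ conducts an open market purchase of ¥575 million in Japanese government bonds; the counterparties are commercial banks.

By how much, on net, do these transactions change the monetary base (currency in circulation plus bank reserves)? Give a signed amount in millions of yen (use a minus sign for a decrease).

BoJ balance sheet:
  Assets:      Securities +¥575M, Loans to banks −¥484M
  Liabilities: Bank reserves +¥334M, Currency in circulation +¥559M, Government deposits −¥802M
Monetary base = currency + reserves: +¥559M + (+¥334M) = +¥893 million.

+¥893 million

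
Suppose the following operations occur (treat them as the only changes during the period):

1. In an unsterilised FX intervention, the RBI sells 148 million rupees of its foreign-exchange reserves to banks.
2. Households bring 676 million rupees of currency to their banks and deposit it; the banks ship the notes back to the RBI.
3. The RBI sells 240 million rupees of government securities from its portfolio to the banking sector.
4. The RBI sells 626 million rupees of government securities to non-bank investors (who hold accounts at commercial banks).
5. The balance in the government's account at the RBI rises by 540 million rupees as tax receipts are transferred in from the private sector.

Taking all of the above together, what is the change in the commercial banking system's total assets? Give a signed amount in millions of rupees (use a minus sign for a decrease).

-490 million

FX sale 148 million rupees: just an asset swap on bank balance sheets → 0.
Currency deposit 676 million rupees: bank balance sheets expand → +676M.
OMO sale (to banks) 240 million rupees: just an asset swap on bank balance sheets → 0.
Asset sale (to non-banks) 626 million rupees: bank balance sheets shrink → −626M.
Government account inflow 540 million rupees: bank balance sheets shrink → −540M.
Net: 0 + 676 + 0 − 626 − 540 = -490 million.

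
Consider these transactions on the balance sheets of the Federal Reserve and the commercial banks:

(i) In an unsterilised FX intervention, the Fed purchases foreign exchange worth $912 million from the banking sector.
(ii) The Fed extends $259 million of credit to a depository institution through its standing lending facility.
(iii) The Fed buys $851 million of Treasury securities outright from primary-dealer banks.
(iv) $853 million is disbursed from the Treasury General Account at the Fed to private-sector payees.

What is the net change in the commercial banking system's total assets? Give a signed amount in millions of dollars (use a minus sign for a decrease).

+$1112 million

Fed balance sheet:
  Assets:      Securities +$851M, Loans to banks +$259M, Foreign assets +$912M
  Liabilities: Bank reserves +$2875M, Government deposits −$853M
Commercial banking system:
  Assets:      Reserves at CB +$2875M, Securities −$851M, Foreign assets −$912M
  Liabilities: Checkable deposits +$853M, Borrowings from CB +$259M
Change in total bank assets = +$1112 million.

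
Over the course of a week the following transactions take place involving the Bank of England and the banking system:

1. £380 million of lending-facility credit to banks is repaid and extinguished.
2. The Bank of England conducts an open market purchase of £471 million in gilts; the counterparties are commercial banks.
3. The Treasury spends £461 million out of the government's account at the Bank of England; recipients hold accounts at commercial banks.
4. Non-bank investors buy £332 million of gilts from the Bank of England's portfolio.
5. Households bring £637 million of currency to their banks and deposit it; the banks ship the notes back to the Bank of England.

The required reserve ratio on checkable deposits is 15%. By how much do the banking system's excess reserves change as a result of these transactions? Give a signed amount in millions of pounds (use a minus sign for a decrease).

+£742.1 million

Discount-window repayment £380 million: reserves −£380M, deposits 0.
OMO purchase (from banks) £471 million: reserves +£471M, deposits 0.
Government spending £461 million: reserves +£461M, deposits +£461M.
Asset sale (to non-banks) £332 million: reserves −£332M, deposits −£332M.
Currency deposit £637 million: reserves +£637M, deposits +£637M.
Totals: Δreserves = +£857M, Δdeposits = +£766M.
Δrequired reserves = 15% × +£766M = +£114.9M.
Δexcess reserves = Δreserves − Δrequired = +£857M − (+£114.9M) = +£742.1 million.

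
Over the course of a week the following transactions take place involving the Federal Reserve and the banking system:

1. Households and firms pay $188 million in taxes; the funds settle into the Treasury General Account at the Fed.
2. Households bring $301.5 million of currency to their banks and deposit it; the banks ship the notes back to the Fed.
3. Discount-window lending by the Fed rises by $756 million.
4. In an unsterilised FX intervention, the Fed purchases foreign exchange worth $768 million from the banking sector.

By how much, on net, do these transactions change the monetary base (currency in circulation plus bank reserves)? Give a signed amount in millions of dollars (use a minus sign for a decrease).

+$1336 million

Fed balance sheet:
  Assets:      Loans to banks +$756M, Foreign assets +$768M
  Liabilities: Bank reserves +$1637.5M, Currency in circulation −$301.5M, Government deposits +$188M
Commercial banking system:
  Assets:      Reserves at CB +$1637.5M, Foreign assets −$768M
  Liabilities: Checkable deposits +$113.5M, Borrowings from CB +$756M
Monetary base = currency + reserves: −$301.5M + (+$1637.5M) = +$1336 million.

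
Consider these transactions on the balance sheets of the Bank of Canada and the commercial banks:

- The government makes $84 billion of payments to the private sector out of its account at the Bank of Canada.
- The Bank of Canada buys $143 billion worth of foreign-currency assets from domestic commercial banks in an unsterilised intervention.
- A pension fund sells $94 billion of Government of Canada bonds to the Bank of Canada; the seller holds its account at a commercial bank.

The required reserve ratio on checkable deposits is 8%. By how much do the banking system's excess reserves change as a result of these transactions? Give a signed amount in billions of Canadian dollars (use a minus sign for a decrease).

Government spending $84 billion: reserves +$84B, deposits +$84B.
FX purchase $143 billion: reserves +$143B, deposits 0.
Asset purchase (from non-banks) $94 billion: reserves +$94B, deposits +$94B.
Totals: Δreserves = +$321B, Δdeposits = +$178B.
Δrequired reserves = 8% × +$178B = +$14.24B.
Δexcess reserves = Δreserves − Δrequired = +$321B − (+$14.24B) = +$306.76 billion.

+$306.76 billion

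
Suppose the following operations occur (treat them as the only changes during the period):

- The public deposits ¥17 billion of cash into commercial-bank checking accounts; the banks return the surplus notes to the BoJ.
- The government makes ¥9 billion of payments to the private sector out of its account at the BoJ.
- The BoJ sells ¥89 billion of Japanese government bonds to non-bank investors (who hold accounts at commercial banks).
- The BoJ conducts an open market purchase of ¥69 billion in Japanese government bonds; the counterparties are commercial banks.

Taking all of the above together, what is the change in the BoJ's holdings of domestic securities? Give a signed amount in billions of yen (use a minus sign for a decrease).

-¥20 billion

BoJ balance sheet:
  Assets:      Securities −¥20B
  Liabilities: Bank reserves +¥6B, Currency in circulation −¥17B, Government deposits −¥9B
So the change in the BoJ's holdings of domestic securities is -¥20 billion.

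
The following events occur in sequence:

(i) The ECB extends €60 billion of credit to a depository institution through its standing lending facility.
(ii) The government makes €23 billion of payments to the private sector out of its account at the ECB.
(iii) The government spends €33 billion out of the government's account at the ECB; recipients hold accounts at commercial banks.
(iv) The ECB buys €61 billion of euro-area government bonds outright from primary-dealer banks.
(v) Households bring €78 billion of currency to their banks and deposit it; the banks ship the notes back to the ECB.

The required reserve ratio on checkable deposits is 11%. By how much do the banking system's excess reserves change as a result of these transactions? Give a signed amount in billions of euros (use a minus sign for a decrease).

Discount-window loan €60 billion: reserves +€60B, deposits 0.
Government spending €23 billion: reserves +€23B, deposits +€23B.
Government spending €33 billion: reserves +€33B, deposits +€33B.
OMO purchase (from banks) €61 billion: reserves +€61B, deposits 0.
Currency deposit €78 billion: reserves +€78B, deposits +€78B.
Totals: Δreserves = +€255B, Δdeposits = +€134B.
Δrequired reserves = 11% × +€134B = +€14.74B.
Δexcess reserves = Δreserves − Δrequired = +€255B − (+€14.74B) = +€240.26 billion.

+€240.26 billion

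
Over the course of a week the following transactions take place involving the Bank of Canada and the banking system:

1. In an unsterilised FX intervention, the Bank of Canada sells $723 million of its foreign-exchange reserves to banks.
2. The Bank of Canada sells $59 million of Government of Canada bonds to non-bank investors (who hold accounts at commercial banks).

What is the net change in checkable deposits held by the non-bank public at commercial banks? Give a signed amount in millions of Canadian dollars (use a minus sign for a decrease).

-$59 million

Bank of Canada balance sheet:
  Assets:      Securities −$59M, Foreign assets −$723M
  Liabilities: Bank reserves −$782M
Commercial banking system:
  Assets:      Reserves at CB −$782M, Foreign assets +$723M
  Liabilities: Checkable deposits −$59M
So the change in checkable deposits held by the non-bank public at commercial banks is -$59 million.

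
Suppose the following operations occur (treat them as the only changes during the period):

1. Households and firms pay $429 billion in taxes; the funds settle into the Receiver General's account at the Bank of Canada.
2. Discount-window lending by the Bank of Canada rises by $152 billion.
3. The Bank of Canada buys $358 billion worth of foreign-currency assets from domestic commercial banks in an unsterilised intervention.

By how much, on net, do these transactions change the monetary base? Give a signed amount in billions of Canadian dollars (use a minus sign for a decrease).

Bank of Canada balance sheet:
  Assets:      Loans to banks +$152B, Foreign assets +$358B
  Liabilities: Bank reserves +$81B, Government deposits +$429B
Commercial banking system:
  Assets:      Reserves at CB +$81B, Foreign assets −$358B
  Liabilities: Checkable deposits −$429B, Borrowings from CB +$152B
Monetary base = currency + reserves: 0 + (+$81B) = +$81 billion.

+$81 billion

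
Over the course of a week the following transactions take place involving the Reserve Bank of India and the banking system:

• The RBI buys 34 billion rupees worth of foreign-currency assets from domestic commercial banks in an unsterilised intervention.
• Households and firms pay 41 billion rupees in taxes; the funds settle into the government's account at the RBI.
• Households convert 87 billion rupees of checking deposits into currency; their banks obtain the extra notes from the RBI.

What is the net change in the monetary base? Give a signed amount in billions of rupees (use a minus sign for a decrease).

FX purchase 34 billion rupees: RBI balance sheet expands → +34B.
Government account inflow 41 billion rupees: reserves shift to a non-base liability → −41B.
Currency withdrawal 87 billion rupees: just a shift between currency and reserves — both are base money → 0.
Net: 34 − 41 + 0 = -7 billion.

-7 billion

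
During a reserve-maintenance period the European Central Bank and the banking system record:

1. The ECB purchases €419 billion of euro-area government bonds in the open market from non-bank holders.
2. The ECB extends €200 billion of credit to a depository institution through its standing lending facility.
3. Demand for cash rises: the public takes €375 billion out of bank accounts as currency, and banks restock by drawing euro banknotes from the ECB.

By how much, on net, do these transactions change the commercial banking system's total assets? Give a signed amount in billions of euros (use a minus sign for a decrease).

+€244 billion

Asset purchase (from non-banks) €419 billion: bank balance sheets expand → +€419B.
Discount-window loan €200 billion: bank balance sheets expand → +€200B.
Currency withdrawal €375 billion: bank balance sheets shrink → −€375B.
Net: 419 + 200 − 375 = +€244 billion.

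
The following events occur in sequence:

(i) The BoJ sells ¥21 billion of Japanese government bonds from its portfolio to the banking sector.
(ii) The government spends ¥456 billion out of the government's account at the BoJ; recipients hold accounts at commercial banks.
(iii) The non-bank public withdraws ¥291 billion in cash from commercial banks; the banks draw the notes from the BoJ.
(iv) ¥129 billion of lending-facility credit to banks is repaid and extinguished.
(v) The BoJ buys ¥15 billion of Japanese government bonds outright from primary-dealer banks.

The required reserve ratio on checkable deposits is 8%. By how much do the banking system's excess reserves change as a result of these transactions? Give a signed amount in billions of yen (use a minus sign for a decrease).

+¥16.8 billion

OMO sale (to banks) ¥21 billion: reserves −¥21B, deposits 0.
Government spending ¥456 billion: reserves +¥456B, deposits +¥456B.
Currency withdrawal ¥291 billion: reserves −¥291B, deposits −¥291B.
Discount-window repayment ¥129 billion: reserves −¥129B, deposits 0.
OMO purchase (from banks) ¥15 billion: reserves +¥15B, deposits 0.
Totals: Δreserves = +¥30B, Δdeposits = +¥165B.
Δrequired reserves = 8% × +¥165B = +¥13.2B.
Δexcess reserves = Δreserves − Δrequired = +¥30B − (+¥13.2B) = +¥16.8 billion.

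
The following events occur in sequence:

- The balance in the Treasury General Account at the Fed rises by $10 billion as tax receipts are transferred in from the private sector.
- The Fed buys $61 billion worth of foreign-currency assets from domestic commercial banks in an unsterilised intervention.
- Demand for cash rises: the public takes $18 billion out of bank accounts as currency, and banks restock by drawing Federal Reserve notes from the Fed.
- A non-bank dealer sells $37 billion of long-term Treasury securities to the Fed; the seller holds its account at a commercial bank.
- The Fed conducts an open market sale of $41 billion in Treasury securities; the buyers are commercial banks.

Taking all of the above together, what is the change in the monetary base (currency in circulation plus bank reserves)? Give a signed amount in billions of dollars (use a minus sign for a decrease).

+$47 billion

Government account inflow $10 billion: reserves shift to a non-base liability → −$10B.
FX purchase $61 billion: Fed balance sheet expands → +$61B.
Currency withdrawal $18 billion: just a shift between currency and reserves — both are base money → 0.
Asset purchase (from non-banks) $37 billion: Fed balance sheet expands → +$37B.
OMO sale (to banks) $41 billion: Fed balance sheet contracts → −$41B.
Net: −10 + 61 + 0 + 37 − 41 = +$47 billion.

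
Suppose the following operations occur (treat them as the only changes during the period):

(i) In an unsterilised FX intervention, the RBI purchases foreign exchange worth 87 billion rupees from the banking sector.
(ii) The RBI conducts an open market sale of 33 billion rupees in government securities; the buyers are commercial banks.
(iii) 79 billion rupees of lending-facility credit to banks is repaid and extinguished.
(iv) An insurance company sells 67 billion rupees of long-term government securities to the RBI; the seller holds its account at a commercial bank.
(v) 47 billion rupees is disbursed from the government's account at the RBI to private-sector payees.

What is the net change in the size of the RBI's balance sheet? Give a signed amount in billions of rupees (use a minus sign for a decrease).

RBI balance sheet:
  Assets:      Securities +34B, Loans to banks −79B, Foreign assets +87B
  Liabilities: Bank reserves +89B, Government deposits −47B
Change in total RBI assets = +42 billion.

+42 billion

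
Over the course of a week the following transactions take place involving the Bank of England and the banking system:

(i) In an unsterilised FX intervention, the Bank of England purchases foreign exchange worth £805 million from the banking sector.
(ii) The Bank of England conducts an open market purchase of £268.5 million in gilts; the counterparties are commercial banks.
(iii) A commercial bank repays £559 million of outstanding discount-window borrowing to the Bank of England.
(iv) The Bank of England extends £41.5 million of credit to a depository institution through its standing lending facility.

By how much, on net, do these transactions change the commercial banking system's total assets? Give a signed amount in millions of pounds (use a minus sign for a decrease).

FX purchase £805 million: just an asset swap on bank balance sheets → 0.
OMO purchase (from banks) £268.5 million: just an asset swap on bank balance sheets → 0.
Discount-window repayment £559 million: bank balance sheets shrink → −£559M.
Discount-window loan £41.5 million: bank balance sheets expand → +£41.5M.
Net: 0 + 0 − 559 + 41.5 = -£517.5 million.

-£517.5 million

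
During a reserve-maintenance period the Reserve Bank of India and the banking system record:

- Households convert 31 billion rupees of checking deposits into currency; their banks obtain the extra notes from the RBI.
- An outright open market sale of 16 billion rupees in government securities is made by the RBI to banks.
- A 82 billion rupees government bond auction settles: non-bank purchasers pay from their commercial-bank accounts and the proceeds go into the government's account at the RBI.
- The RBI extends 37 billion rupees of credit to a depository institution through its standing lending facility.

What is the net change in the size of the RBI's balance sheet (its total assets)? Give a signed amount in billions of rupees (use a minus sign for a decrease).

RBI balance sheet:
  Assets:      Securities −16B, Loans to banks +37B
  Liabilities: Bank reserves −92B, Currency in circulation +31B, Government deposits +82B
Commercial banking system:
  Assets:      Reserves at CB −92B, Securities +16B
  Liabilities: Checkable deposits −113B, Borrowings from CB +37B
Change in total RBI assets = +21 billion.

+21 billion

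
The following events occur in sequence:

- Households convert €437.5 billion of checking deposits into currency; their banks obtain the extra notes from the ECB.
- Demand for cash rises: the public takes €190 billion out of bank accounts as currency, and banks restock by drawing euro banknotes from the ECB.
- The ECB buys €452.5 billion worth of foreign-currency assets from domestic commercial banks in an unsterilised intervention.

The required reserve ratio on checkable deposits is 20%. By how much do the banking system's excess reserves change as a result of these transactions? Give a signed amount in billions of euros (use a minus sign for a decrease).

Currency withdrawal €437.5 billion: reserves −€437.5B, deposits −€437.5B.
Currency withdrawal €190 billion: reserves −€190B, deposits −€190B.
FX purchase €452.5 billion: reserves +€452.5B, deposits 0.
Totals: Δreserves = −€175B, Δdeposits = −€627.5B.
Δrequired reserves = 20% × −€627.5B = −€125.5B.
Δexcess reserves = Δreserves − Δrequired = −€175B − (−€125.5B) = -€49.5 billion.

-€49.5 billion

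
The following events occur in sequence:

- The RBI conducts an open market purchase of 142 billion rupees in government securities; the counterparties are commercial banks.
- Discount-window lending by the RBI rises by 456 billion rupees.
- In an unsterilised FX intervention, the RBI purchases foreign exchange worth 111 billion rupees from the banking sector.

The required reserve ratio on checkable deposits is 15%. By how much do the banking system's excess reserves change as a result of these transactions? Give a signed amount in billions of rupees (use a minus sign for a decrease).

OMO purchase (from banks) 142 billion rupees: reserves +142B, deposits 0.
Discount-window loan 456 billion rupees: reserves +456B, deposits 0.
FX purchase 111 billion rupees: reserves +111B, deposits 0.
Totals: Δreserves = +709B, Δdeposits = 0.
Δrequired reserves = 15% × 0 = 0.
Δexcess reserves = Δreserves − Δrequired = +709B − (0) = +709 billion.

+709 billion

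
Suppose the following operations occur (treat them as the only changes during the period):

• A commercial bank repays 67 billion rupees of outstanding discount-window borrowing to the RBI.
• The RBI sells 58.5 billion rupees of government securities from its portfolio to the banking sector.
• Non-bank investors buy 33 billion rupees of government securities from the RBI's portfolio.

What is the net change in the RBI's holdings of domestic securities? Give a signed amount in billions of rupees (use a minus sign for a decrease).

-91.5 billion

Discount-window repayment 67 billion rupees: the RBI's securities portfolio is untouched → 0.
OMO sale (to banks) 58.5 billion rupees: securities removed from the RBI's portfolio → −58.5B.
Asset sale (to non-banks) 33 billion rupees: securities removed from the RBI's portfolio → −33B.
Net: 0 − 58.5 − 33 = -91.5 billion.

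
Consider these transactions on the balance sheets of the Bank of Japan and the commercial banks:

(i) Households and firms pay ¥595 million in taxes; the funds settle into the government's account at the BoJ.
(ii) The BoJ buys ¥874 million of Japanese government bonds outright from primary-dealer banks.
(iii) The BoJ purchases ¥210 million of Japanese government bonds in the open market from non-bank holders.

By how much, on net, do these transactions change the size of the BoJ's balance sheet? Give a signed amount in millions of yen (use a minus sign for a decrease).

Government account inflow ¥595 million: only the composition of liabilities changes → 0.
OMO purchase (from banks) ¥874 million: a BoJ asset is acquired → +¥874M.
Asset purchase (from non-banks) ¥210 million: a BoJ asset is acquired → +¥210M.
Net: 0 + 874 + 210 = +¥1084 million.

+¥1084 million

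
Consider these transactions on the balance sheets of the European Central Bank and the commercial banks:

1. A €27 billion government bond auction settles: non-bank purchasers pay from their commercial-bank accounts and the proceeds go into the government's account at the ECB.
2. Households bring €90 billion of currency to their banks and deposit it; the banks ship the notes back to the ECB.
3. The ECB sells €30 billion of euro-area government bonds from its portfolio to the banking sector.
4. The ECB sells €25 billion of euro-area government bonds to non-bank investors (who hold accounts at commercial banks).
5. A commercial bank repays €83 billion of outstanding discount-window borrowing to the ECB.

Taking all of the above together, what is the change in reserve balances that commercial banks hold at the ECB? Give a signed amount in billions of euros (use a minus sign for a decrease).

-€75 billion

ECB balance sheet:
  Assets:      Securities −€55B, Loans to banks −€83B
  Liabilities: Bank reserves −€75B, Currency in circulation −€90B, Government deposits +€27B
So the change in reserve balances that commercial banks hold at the ECB is -€75 billion.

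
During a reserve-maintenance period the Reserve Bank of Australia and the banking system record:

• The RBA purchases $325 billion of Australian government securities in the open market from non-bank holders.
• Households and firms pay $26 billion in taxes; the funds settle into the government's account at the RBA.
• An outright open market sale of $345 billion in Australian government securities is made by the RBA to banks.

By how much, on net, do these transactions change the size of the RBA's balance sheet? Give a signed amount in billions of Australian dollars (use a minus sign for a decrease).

RBA balance sheet:
  Assets:      Securities −$20B
  Liabilities: Bank reserves −$46B, Government deposits +$26B
Change in total RBA assets = -$20 billion.

-$20 billion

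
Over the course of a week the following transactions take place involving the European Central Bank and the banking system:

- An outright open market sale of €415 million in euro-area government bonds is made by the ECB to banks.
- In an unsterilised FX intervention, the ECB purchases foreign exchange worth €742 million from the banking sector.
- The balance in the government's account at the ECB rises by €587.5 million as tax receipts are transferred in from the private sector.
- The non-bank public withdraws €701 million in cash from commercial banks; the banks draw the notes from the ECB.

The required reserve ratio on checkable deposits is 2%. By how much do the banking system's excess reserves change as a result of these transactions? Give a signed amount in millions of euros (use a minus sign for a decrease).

OMO sale (to banks) €415 million: reserves −€415M, deposits 0.
FX purchase €742 million: reserves +€742M, deposits 0.
Government account inflow €587.5 million: reserves −€587.5M, deposits −€587.5M.
Currency withdrawal €701 million: reserves −€701M, deposits −€701M.
Totals: Δreserves = −€961.5M, Δdeposits = −€1288.5M.
Δrequired reserves = 2% × −€1288.5M = −€25.77M.
Δexcess reserves = Δreserves − Δrequired = −€961.5M − (−€25.77M) = -€935.73 million.

-€935.73 million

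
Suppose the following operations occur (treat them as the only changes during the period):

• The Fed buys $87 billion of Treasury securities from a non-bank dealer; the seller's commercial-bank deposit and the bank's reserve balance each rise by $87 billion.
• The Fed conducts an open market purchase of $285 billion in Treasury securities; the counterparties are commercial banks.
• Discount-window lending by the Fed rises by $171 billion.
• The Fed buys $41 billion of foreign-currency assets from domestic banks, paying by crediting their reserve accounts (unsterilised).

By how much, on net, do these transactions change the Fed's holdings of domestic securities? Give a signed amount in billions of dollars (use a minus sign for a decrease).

+$372 billion

Asset purchase (from non-banks) $87 billion: securities added to the Fed's portfolio → +$87B.
OMO purchase (from banks) $285 billion: securities added to the Fed's portfolio → +$285B.
Discount-window loan $171 billion: the Fed's securities portfolio is untouched → 0.
FX purchase $41 billion: the Fed's securities portfolio is untouched → 0.
Net: 87 + 285 + 0 + 0 = +$372 billion.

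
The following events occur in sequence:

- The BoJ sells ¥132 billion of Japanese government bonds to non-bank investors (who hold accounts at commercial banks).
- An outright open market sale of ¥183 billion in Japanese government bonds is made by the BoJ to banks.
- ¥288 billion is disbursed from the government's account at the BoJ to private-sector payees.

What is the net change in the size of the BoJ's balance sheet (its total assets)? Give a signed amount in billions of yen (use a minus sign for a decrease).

Asset sale (to non-banks) ¥132 billion: a BoJ asset is shed → −¥132B.
OMO sale (to banks) ¥183 billion: a BoJ asset is shed → −¥183B.
Government spending ¥288 billion: only the composition of liabilities changes → 0.
Net: −132 − 183 + 0 = -¥315 billion.

-¥315 billion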